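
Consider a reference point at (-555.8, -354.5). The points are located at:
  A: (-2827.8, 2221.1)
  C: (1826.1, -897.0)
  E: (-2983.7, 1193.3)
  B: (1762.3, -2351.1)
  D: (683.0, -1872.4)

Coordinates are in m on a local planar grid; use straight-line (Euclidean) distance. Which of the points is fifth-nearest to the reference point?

Distances from the reference point ((-555.8, -354.5)):
D: 1959.2 m
C: 2442.9 m
E: 2879.3 m
B: 3059.4 m
A: 3434.5 m
The fifth-nearest is A at 3434.5 m.

A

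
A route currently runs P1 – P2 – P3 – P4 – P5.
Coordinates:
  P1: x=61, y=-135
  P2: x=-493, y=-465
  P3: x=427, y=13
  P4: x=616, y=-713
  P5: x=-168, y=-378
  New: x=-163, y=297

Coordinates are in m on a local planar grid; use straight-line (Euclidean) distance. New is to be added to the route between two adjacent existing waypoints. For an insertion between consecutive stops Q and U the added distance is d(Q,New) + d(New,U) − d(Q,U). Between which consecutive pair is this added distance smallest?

between P2 and P3

Added distance for inserting New between each consecutive pair:
P1–P2: 672.2 m
P2–P3: 448.4 m
P3–P4: 1180.1 m
P4–P5: 1098.0 m
Smallest added distance is 448.4 m, inserting between P2 and P3.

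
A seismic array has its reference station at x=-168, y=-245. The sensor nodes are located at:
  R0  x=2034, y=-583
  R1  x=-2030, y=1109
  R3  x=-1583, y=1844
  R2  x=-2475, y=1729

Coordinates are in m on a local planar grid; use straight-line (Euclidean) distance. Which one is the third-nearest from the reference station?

R3

Distance to each, sorted:
R0: 2227.8 m
R1: 2302.3 m
R3: 2523.1 m
R2: 3036.3 m
The third-nearest is R3 at 2523.1 m.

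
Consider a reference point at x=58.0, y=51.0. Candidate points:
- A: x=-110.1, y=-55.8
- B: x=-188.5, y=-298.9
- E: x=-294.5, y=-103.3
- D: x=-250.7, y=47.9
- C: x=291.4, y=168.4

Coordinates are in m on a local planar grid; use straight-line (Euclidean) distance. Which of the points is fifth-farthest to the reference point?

A

Distances from the reference point (x=58.0, y=51.0):
B: 428.0 m
E: 384.8 m
D: 308.7 m
C: 261.3 m
A: 199.2 m
The fifth-farthest is A at 199.2 m.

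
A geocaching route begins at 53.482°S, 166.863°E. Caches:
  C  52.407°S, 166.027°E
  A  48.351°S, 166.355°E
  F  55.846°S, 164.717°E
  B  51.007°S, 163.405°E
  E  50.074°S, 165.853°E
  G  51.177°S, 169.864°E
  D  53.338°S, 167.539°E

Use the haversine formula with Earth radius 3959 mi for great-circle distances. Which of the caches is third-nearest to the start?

Distances from the start (53.482°S, 166.863°E):
D: 29.6 mi
C: 82.0 mi
F: 184.5 mi
G: 203.5 mi
B: 225.0 mi
E: 239.4 mi
A: 355.2 mi
The third-nearest is F at 184.5 mi.

F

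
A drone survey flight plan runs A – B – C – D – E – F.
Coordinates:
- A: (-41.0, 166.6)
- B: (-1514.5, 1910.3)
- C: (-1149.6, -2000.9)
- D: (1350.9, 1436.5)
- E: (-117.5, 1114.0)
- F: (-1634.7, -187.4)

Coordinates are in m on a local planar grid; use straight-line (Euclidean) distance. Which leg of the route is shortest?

D–E

Leg distances:
A→B: 2282.9 m
B→C: 3928.2 m
C→D: 4250.7 m
D→E: 1503.4 m
E→F: 1998.9 m
The shortest leg is D–E at 1503.4 m.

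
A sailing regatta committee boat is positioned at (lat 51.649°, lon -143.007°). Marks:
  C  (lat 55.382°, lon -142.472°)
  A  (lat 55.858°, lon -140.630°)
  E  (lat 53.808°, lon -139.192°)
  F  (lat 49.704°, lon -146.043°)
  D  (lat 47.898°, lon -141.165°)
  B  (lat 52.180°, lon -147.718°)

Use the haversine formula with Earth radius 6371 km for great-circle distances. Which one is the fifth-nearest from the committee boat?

Distance to each, sorted:
F: 304.2 km
B: 328.4 km
E: 351.5 km
C: 416.6 km
D: 437.5 km
A: 493.3 km
The fifth-nearest is D at 437.5 km.

D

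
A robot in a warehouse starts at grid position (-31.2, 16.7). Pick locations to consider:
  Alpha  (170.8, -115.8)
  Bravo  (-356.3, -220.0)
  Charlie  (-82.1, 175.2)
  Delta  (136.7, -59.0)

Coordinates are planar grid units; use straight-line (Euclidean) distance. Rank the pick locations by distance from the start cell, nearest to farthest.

Charlie, Delta, Alpha, Bravo

Distance from the start cell at (-31.2, 16.7) to each:
Charlie (-82.1, 175.2): 166.5
Delta (136.7, -59.0): 184.2
Alpha (170.8, -115.8): 241.6
Bravo (-356.3, -220.0): 402.1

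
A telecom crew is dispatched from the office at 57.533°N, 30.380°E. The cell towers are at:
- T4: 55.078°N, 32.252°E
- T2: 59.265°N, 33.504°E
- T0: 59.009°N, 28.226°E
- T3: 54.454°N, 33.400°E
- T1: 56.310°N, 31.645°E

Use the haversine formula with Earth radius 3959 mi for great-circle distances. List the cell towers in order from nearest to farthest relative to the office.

Distances from the office:
T1 56.310°N, 31.645°E: 97.0 mi
T0 59.009°N, 28.226°E: 128.5 mi
T2 59.265°N, 33.504°E: 164.6 mi
T4 55.078°N, 32.252°E: 184.2 mi
T3 54.454°N, 33.400°E: 242.6 mi

T1, T0, T2, T4, T3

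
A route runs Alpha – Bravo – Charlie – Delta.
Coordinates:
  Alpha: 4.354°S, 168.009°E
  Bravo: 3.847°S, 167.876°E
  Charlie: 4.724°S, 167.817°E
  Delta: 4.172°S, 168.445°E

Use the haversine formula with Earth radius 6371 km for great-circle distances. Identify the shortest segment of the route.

Alpha–Bravo

Leg distances:
Alpha→Bravo: 58.3 km
Bravo→Charlie: 97.7 km
Charlie→Delta: 92.8 km
The shortest leg is Alpha–Bravo at 58.3 km.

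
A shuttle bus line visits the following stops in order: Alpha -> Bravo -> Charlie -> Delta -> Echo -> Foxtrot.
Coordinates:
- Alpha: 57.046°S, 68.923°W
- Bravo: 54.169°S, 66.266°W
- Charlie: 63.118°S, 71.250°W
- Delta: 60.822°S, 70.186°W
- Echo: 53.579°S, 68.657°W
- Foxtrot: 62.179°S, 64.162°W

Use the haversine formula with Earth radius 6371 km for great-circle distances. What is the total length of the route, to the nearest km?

Leg distances:
Alpha→Bravo: 360.8 km  (cumulative 360.8 km)
Bravo→Charlie: 1035.3 km  (cumulative 1396.0 km)
Charlie→Delta: 261.3 km  (cumulative 1657.3 km)
Delta→Echo: 810.6 km  (cumulative 2467.9 km)
Echo→Foxtrot: 991.9 km  (cumulative 3459.8 km)
Total route length ≈ 3460 km.

3460 km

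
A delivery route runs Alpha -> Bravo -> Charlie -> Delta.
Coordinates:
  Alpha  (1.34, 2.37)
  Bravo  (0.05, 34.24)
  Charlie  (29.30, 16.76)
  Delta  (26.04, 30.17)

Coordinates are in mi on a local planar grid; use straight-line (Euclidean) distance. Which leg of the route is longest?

Leg distances:
Alpha→Bravo: 31.9 mi
Bravo→Charlie: 34.1 mi
Charlie→Delta: 13.8 mi
The longest leg is Bravo–Charlie at 34.1 mi.

Bravo–Charlie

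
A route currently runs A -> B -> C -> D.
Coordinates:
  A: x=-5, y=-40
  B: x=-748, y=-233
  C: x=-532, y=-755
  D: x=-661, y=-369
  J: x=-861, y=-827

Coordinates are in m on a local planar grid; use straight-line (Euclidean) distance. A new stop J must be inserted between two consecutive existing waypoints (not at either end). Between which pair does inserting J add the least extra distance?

Added distance for inserting J between each consecutive pair:
A–B: 999.8 m
B–C: 376.5 m
C–D: 429.6 m
Smallest added distance is 376.5 m, inserting between B and C.

between B and C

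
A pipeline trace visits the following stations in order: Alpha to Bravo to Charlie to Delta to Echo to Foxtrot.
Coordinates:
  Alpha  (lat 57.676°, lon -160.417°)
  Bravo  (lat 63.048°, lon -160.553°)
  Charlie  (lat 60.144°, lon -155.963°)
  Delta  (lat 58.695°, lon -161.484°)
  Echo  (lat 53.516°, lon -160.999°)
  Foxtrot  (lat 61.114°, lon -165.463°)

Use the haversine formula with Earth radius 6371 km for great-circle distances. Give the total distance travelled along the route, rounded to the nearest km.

Leg distances:
Alpha→Bravo: 597.4 km  (cumulative 597.4 km)
Bravo→Charlie: 403.8 km  (cumulative 1001.2 km)
Charlie→Delta: 351.3 km  (cumulative 1352.5 km)
Delta→Echo: 576.7 km  (cumulative 1929.1 km)
Echo→Foxtrot: 885.9 km  (cumulative 2815.0 km)
Total route length ≈ 2815 km.

2815 km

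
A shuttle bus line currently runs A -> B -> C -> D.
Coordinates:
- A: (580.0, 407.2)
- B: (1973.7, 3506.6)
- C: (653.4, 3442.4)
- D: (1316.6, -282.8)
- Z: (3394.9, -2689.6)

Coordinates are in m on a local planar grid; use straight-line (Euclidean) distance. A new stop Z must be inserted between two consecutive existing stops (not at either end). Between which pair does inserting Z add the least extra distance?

Added distance for inserting Z between each consecutive pair:
A–B: 7143.7 m
B–C: 11752.2 m
C–D: 6113.1 m
Smallest added distance is 6113.1 m, inserting between C and D.

between C and D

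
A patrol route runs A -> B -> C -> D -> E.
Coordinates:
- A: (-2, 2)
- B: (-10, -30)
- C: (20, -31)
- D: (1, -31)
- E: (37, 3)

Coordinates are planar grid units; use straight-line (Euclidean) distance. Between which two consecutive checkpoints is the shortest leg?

C–D

Leg distances:
A→B: 33.0
B→C: 30.0
C→D: 19.0
D→E: 49.5
The shortest leg is C–D at 19.0.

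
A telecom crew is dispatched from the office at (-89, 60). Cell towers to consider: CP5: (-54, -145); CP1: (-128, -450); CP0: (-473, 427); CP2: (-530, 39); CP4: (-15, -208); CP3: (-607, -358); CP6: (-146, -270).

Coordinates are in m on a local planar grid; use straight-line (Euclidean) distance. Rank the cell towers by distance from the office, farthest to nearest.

CP3, CP0, CP1, CP2, CP6, CP4, CP5

Distances from the office:
CP3 (-607, -358): 665.6 m
CP0 (-473, 427): 531.2 m
CP1 (-128, -450): 511.5 m
CP2 (-530, 39): 441.5 m
CP6 (-146, -270): 334.9 m
CP4 (-15, -208): 278.0 m
CP5 (-54, -145): 208.0 m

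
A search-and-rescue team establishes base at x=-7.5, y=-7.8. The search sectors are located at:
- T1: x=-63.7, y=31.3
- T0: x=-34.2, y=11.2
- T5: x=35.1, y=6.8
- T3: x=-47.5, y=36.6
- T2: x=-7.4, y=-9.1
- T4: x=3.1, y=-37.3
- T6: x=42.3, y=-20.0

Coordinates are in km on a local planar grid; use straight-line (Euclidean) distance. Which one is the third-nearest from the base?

Distance to each, sorted:
T2: 1.3 km
T4: 31.3 km
T0: 32.8 km
T5: 45.0 km
T6: 51.3 km
T3: 59.8 km
T1: 68.5 km
The third-nearest is T0 at 32.8 km.

T0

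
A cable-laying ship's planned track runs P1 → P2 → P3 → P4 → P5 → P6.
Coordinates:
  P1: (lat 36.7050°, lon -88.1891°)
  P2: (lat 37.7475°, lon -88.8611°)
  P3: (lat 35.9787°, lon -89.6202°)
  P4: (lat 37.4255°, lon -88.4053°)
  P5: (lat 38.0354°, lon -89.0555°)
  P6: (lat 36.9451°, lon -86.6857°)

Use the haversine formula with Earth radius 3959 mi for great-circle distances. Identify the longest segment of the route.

P5–P6

Leg distances:
P1→P2: 81.0 mi
P2→P3: 129.2 mi
P3→P4: 120.5 mi
P4→P5: 55.1 mi
P5→P6: 150.2 mi
The longest leg is P5–P6 at 150.2 mi.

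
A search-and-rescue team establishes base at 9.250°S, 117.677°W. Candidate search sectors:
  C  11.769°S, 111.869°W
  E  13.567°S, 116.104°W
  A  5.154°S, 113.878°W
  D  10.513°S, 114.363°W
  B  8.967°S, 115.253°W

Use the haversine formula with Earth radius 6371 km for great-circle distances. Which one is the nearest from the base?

Distance to each, sorted:
B: 268.0 km
D: 389.2 km
E: 509.7 km
A: 618.9 km
C: 694.0 km
The nearest is B at 268.0 km.

B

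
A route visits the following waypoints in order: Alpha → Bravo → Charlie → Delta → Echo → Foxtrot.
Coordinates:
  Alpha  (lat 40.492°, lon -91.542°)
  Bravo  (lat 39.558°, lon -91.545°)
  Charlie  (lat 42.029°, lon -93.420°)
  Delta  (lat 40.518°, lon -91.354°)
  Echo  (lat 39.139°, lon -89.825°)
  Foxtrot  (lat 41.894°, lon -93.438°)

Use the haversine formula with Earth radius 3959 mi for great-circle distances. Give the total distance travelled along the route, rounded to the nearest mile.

805 mi

Leg distances:
Alpha→Bravo: 64.5 mi  (cumulative 64.5 mi)
Bravo→Charlie: 196.9 mi  (cumulative 261.4 mi)
Charlie→Delta: 149.7 mi  (cumulative 411.1 mi)
Delta→Echo: 125.1 mi  (cumulative 536.3 mi)
Echo→Foxtrot: 268.8 mi  (cumulative 805.0 mi)
Total route length ≈ 805 mi.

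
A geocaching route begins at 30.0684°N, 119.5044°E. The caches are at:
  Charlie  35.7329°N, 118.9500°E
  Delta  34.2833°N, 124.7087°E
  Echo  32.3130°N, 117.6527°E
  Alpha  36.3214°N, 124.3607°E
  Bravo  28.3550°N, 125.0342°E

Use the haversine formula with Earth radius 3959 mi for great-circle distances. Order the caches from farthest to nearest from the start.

Alpha, Delta, Charlie, Bravo, Echo

Distances from the start:
Alpha 36.3214°N, 124.3607°E: 515.1 mi
Delta 34.2833°N, 124.7087°E: 421.1 mi
Charlie 35.7329°N, 118.9500°E: 392.7 mi
Bravo 28.3550°N, 125.0342°E: 353.8 mi
Echo 32.3130°N, 117.6527°E: 189.8 mi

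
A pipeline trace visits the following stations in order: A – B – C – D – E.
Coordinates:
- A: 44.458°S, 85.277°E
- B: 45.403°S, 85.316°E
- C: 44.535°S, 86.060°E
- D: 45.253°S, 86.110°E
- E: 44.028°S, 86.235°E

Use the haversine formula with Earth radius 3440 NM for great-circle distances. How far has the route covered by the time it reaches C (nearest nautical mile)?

Leg distances:
A→B: 56.8 NM  (cumulative 56.8 NM)
B→C: 60.9 NM  (cumulative 117.7 NM)
Cumulative distance at C ≈ 118 NM.

118 NM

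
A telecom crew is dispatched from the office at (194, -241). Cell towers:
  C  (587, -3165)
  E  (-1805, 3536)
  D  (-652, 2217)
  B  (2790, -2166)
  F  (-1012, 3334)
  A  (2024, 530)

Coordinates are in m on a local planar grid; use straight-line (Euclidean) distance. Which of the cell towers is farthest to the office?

E

Distances from the office ((194, -241)):
E: 4273.4 m
F: 3772.9 m
B: 3231.8 m
C: 2950.3 m
D: 2599.5 m
A: 1985.8 m
The farthest is E at 4273.4 m.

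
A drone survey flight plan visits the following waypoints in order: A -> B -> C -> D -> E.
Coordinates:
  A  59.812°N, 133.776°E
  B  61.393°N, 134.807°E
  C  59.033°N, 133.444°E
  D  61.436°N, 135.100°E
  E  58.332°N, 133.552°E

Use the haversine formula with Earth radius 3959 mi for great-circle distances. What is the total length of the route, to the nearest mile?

Leg distances:
A→B: 114.7 mi  (cumulative 114.7 mi)
B→C: 169.6 mi  (cumulative 284.3 mi)
C→D: 175.5 mi  (cumulative 459.8 mi)
D→E: 221.1 mi  (cumulative 680.9 mi)
Total route length ≈ 681 mi.

681 mi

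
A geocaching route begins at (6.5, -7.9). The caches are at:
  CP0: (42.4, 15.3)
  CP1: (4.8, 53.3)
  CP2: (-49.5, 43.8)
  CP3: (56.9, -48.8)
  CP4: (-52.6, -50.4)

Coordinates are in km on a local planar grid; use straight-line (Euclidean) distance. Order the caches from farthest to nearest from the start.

CP2, CP4, CP3, CP1, CP0

Distances from the start:
CP2 (-49.5, 43.8): 76.2 km
CP4 (-52.6, -50.4): 72.8 km
CP3 (56.9, -48.8): 64.9 km
CP1 (4.8, 53.3): 61.2 km
CP0 (42.4, 15.3): 42.7 km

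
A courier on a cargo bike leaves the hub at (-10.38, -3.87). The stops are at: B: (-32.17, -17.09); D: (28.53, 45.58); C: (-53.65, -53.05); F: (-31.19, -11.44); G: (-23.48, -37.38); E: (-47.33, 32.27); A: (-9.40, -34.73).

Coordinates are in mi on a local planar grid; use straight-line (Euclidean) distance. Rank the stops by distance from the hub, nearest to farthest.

Distance from the hub at (-10.38, -3.87) to each:
F (-31.19, -11.44): 22.1 mi
B (-32.17, -17.09): 25.5 mi
A (-9.40, -34.73): 30.9 mi
G (-23.48, -37.38): 36.0 mi
E (-47.33, 32.27): 51.7 mi
D (28.53, 45.58): 62.9 mi
C (-53.65, -53.05): 65.5 mi

F, B, A, G, E, D, C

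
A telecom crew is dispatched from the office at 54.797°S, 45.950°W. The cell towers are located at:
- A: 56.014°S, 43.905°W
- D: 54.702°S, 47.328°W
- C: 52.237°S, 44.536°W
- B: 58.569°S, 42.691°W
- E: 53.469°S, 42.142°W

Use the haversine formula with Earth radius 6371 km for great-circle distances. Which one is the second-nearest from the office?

Distance to each, sorted:
D: 89.1 km
A: 187.0 km
E: 288.7 km
C: 299.6 km
B: 464.1 km
The second-nearest is A at 187.0 km.

A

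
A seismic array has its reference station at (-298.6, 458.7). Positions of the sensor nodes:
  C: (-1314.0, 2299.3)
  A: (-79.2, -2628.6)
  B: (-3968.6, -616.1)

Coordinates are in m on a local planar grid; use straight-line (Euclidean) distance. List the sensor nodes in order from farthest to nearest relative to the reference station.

B, A, C

Distances from the reference station:
B (-3968.6, -616.1): 3824.1 m
A (-79.2, -2628.6): 3095.1 m
C (-1314.0, 2299.3): 2102.1 m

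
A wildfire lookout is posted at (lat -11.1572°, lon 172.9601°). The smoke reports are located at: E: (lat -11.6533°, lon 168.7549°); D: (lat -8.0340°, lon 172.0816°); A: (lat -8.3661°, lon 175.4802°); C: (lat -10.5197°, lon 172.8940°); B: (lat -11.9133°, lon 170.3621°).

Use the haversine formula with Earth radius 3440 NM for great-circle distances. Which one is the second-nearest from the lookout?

Distances from the lookout ((lat -11.1572°, lon 172.9601°)):
C: 38.5 NM
B: 159.4 NM
D: 194.6 NM
A: 224.3 NM
E: 249.3 NM
The second-nearest is B at 159.4 NM.

B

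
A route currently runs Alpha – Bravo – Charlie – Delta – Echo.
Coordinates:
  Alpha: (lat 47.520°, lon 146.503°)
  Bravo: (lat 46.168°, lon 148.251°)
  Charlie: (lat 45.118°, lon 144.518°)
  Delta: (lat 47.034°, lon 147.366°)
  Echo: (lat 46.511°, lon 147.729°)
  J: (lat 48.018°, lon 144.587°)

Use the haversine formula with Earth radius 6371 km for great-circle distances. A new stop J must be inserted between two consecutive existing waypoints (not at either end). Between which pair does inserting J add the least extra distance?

Added distance for inserting J between each consecutive pair:
Alpha–Bravo: 298.1 km
Bravo–Charlie: 355.0 km
Charlie–Delta: 252.1 km
Delta–Echo: 461.5 km
Smallest added distance is 252.1 km, inserting between Charlie and Delta.

between Charlie and Delta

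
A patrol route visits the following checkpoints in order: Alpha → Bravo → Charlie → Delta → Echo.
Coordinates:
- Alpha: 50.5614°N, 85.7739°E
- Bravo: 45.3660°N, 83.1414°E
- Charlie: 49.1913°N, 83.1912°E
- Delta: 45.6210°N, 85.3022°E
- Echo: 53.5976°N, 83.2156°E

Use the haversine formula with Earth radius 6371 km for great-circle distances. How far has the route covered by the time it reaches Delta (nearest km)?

Leg distances:
Alpha→Bravo: 609.9 km  (cumulative 609.9 km)
Bravo→Charlie: 425.4 km  (cumulative 1035.3 km)
Charlie→Delta: 427.6 km  (cumulative 1462.9 km)
Cumulative distance at Delta ≈ 1463 km.

1463 km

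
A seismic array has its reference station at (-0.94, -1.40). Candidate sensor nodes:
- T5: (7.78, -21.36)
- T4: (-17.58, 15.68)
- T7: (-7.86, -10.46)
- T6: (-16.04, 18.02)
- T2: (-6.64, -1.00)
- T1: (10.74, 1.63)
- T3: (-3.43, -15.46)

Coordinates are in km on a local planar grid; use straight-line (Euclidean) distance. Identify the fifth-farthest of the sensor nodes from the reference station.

Distances from the reference station ((-0.94, -1.40)):
T6: 24.6 km
T4: 23.8 km
T5: 21.8 km
T3: 14.3 km
T1: 12.1 km
T7: 11.4 km
T2: 5.7 km
The fifth-farthest is T1 at 12.1 km.

T1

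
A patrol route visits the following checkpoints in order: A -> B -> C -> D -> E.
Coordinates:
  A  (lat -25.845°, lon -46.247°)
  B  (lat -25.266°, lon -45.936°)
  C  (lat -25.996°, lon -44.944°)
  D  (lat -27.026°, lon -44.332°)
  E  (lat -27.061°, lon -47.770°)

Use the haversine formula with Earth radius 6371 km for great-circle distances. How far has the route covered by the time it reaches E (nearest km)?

Leg distances:
A→B: 71.5 km  (cumulative 71.5 km)
B→C: 128.4 km  (cumulative 199.9 km)
C→D: 129.7 km  (cumulative 329.6 km)
D→E: 340.5 km  (cumulative 670.1 km)
Cumulative distance at E ≈ 670 km.

670 km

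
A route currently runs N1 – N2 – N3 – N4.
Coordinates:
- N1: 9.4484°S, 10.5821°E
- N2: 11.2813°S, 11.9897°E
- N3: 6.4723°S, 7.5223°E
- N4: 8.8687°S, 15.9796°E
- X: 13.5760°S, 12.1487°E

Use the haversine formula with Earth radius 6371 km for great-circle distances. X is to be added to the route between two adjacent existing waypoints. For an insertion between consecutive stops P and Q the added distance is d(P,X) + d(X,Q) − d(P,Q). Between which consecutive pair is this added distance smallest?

between N2 and N3

Added distance for inserting X between each consecutive pair:
N1–N2: 490.0 km
N2–N3: 468.2 km
N3–N4: 638.6 km
Smallest added distance is 468.2 km, inserting between N2 and N3.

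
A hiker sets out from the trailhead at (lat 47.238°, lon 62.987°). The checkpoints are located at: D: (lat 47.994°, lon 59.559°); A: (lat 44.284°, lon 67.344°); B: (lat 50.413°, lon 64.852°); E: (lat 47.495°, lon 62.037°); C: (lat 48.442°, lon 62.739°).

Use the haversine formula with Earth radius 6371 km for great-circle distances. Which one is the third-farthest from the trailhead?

D

Distances from the trailhead ((lat 47.238°, lon 62.987°)):
A: 471.2 km
B: 378.5 km
D: 270.3 km
C: 135.2 km
E: 77.0 km
The third-farthest is D at 270.3 km.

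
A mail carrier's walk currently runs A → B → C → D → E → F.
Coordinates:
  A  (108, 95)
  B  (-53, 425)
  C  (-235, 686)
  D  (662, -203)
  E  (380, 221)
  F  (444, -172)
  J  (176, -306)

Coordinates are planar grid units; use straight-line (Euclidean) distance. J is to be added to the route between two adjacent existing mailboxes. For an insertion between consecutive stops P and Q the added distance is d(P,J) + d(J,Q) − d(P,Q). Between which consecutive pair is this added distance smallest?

Added distance for inserting J between each consecutive pair:
A–B: 805.6
B–C: 1521.6
C–D: 307.7
D–E: 552.7
E–F: 466.6
Smallest added distance is 307.7, inserting between C and D.

between C and D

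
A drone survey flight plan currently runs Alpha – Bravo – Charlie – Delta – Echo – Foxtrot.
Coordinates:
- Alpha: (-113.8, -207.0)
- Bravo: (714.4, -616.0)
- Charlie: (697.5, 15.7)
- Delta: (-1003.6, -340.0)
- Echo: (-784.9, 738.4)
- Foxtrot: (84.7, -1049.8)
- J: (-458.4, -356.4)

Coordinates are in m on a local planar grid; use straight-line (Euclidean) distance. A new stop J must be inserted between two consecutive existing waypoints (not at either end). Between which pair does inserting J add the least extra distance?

Added distance for inserting J between each consecutive pair:
Alpha–Bravo: 653.1 m
Bravo–Charlie: 1783.6 m
Charlie–Delta: 21.9 m
Delta–Echo: 587.5 m
Echo–Foxtrot: 34.8 m
Smallest added distance is 21.9 m, inserting between Charlie and Delta.

between Charlie and Delta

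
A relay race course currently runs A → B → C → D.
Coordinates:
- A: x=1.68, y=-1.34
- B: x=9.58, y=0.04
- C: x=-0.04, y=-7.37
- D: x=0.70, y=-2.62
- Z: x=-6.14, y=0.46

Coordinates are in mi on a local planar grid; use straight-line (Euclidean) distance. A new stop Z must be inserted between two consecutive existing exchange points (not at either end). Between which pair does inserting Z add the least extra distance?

Added distance for inserting Z between each consecutive pair:
A–B: 15.7 mi
B–C: 13.5 mi
C–D: 12.6 mi
Smallest added distance is 12.6 mi, inserting between C and D.

between C and D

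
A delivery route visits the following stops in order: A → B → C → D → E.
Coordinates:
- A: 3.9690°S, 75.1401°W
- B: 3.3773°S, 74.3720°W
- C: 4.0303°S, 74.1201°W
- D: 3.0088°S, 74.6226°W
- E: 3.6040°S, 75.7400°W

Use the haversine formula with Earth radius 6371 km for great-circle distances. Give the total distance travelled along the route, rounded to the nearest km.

453 km

Leg distances:
A→B: 107.7 km  (cumulative 107.7 km)
B→C: 77.8 km  (cumulative 185.5 km)
C→D: 126.5 km  (cumulative 312.0 km)
D→E: 140.6 km  (cumulative 452.6 km)
Total route length ≈ 453 km.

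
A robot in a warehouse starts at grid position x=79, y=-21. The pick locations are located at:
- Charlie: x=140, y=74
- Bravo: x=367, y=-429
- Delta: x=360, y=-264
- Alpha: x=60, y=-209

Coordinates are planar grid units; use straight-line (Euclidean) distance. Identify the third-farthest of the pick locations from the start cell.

Distance to each, sorted:
Bravo: 499.4
Delta: 371.5
Alpha: 189.0
Charlie: 112.9
The third-farthest is Alpha at 189.0.

Alpha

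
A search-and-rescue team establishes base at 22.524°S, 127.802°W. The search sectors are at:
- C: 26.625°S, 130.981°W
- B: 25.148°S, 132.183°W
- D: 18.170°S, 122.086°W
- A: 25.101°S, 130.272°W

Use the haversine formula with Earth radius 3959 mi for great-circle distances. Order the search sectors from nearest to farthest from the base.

Computing each great-circle distance from 22.524°S, 127.802°W:
A 25.101°S, 130.272°W: 236.8 mi
B 25.148°S, 132.183°W: 330.9 mi
C 26.625°S, 130.981°W: 346.7 mi
D 18.170°S, 122.086°W: 477.0 mi

A, B, C, D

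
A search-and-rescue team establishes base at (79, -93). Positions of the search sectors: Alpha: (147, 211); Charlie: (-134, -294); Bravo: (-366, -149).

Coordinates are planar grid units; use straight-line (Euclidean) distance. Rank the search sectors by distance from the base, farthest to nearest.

Bravo, Alpha, Charlie

Computing each straight-line distance from (79, -93):
Bravo (-366, -149): 448.5
Alpha (147, 211): 311.5
Charlie (-134, -294): 292.9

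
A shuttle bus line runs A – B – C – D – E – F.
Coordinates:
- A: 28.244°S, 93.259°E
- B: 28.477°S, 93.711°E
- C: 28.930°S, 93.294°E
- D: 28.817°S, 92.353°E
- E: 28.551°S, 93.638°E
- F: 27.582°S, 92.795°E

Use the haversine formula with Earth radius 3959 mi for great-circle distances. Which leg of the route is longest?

E–F

Leg distances:
A→B: 31.9 mi
B→C: 40.2 mi
C→D: 57.5 mi
D→E: 80.0 mi
E→F: 84.4 mi
The longest leg is E–F at 84.4 mi.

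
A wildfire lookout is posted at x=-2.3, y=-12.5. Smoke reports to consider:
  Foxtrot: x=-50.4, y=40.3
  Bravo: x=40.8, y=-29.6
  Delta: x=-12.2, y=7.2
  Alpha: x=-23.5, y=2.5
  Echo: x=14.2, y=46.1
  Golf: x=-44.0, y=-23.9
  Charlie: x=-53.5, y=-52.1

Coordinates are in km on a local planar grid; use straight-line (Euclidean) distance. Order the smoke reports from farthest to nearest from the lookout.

Distance from the lookout at x=-2.3, y=-12.5 to each:
Foxtrot x=-50.4, y=40.3: 71.4 km
Charlie x=-53.5, y=-52.1: 64.7 km
Echo x=14.2, y=46.1: 60.9 km
Bravo x=40.8, y=-29.6: 46.4 km
Golf x=-44.0, y=-23.9: 43.2 km
Alpha x=-23.5, y=2.5: 26.0 km
Delta x=-12.2, y=7.2: 22.0 km

Foxtrot, Charlie, Echo, Bravo, Golf, Alpha, Delta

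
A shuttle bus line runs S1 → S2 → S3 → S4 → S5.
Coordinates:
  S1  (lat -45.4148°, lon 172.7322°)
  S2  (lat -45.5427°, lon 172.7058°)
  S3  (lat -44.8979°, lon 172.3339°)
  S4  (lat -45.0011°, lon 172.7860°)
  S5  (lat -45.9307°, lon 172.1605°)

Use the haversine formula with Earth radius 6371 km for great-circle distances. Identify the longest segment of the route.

S4–S5

Leg distances:
S1→S2: 14.4 km
S2→S3: 77.4 km
S3→S4: 37.4 km
S4→S5: 114.3 km
The longest leg is S4–S5 at 114.3 km.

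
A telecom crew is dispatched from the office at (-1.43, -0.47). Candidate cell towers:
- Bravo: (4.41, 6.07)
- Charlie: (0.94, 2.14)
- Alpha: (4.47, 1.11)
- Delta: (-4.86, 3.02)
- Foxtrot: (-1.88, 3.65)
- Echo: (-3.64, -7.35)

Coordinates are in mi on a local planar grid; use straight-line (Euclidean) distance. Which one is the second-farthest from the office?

Distance to each, sorted:
Bravo: 8.8 mi
Echo: 7.2 mi
Alpha: 6.1 mi
Delta: 4.9 mi
Foxtrot: 4.1 mi
Charlie: 3.5 mi
The second-farthest is Echo at 7.2 mi.

Echo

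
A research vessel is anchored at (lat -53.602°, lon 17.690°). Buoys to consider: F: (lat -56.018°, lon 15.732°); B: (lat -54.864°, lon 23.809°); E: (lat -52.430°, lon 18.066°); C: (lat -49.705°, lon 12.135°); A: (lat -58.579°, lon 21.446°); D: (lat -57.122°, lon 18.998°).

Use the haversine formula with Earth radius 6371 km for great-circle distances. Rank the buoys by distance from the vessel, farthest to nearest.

A, C, B, D, F, E

Computing each great-circle distance from (lat -53.602°, lon 17.690°):
A (lat -58.579°, lon 21.446°): 600.2 km
C (lat -49.705°, lon 12.135°): 578.1 km
B (lat -54.864°, lon 23.809°): 421.6 km
D (lat -57.122°, lon 18.998°): 400.0 km
F (lat -56.018°, lon 15.732°): 296.5 km
E (lat -52.430°, lon 18.066°): 132.7 km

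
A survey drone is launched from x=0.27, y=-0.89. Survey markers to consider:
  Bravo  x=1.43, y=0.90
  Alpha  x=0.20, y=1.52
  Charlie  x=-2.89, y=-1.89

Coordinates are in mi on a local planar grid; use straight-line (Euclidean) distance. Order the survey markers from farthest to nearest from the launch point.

Charlie, Alpha, Bravo

Distance from the launch point at x=0.27, y=-0.89 to each:
Charlie x=-2.89, y=-1.89: 3.3 mi
Alpha x=0.20, y=1.52: 2.4 mi
Bravo x=1.43, y=0.90: 2.1 mi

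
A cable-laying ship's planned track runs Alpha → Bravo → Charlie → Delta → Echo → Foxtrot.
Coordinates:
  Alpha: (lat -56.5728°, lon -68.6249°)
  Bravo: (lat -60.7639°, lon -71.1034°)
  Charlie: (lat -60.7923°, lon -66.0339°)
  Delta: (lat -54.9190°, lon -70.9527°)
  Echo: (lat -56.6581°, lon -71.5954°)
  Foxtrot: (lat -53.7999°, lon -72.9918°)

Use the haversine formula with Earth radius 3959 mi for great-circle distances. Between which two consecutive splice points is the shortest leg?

Delta–Echo

Leg distances:
Alpha→Bravo: 302.9 mi
Bravo→Charlie: 171.0 mi
Charlie→Delta: 444.0 mi
Delta→Echo: 122.7 mi
Echo→Foxtrot: 205.0 mi
The shortest leg is Delta–Echo at 122.7 mi.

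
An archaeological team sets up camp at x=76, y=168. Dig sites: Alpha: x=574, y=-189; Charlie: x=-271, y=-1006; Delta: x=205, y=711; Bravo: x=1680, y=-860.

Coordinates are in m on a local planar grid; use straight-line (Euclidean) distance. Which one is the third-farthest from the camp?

Alpha

Distance to each, sorted:
Bravo: 1905.2 m
Charlie: 1224.2 m
Alpha: 612.7 m
Delta: 558.1 m
The third-farthest is Alpha at 612.7 m.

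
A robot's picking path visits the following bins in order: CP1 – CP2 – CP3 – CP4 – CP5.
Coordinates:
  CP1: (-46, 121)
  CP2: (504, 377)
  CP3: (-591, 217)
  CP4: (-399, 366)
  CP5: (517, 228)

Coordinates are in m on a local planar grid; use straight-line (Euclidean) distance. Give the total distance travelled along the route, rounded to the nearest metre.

2883 m

Leg distances:
CP1→CP2: 606.7 m  (cumulative 606.7 m)
CP2→CP3: 1106.6 m  (cumulative 1713.3 m)
CP3→CP4: 243.0 m  (cumulative 1956.3 m)
CP4→CP5: 926.3 m  (cumulative 2882.7 m)
Total route length ≈ 2883 m.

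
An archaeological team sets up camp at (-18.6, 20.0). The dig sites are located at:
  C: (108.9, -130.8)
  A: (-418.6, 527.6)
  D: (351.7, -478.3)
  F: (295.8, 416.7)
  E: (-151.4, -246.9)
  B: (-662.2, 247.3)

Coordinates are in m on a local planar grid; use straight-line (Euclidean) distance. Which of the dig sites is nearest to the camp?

C

Distances from the camp ((-18.6, 20.0)):
C: 197.5 m
E: 298.1 m
F: 506.2 m
D: 620.8 m
A: 646.3 m
B: 682.6 m
The nearest is C at 197.5 m.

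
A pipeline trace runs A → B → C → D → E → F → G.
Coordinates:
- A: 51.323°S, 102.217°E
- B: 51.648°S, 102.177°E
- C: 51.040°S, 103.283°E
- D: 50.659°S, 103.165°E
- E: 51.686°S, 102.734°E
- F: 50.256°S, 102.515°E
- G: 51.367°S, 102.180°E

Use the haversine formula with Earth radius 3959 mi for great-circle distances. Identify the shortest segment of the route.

Leg distances:
A→B: 22.5 mi
B→C: 63.6 mi
C→D: 26.8 mi
D→E: 73.4 mi
E→F: 99.3 mi
F→G: 78.1 mi
The shortest leg is A–B at 22.5 mi.

A–B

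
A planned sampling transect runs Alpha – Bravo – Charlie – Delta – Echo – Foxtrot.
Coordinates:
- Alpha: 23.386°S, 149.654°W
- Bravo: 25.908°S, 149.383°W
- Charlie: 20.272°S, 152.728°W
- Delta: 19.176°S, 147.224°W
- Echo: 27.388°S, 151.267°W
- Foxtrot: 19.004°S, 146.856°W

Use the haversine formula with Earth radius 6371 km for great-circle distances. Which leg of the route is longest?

Leg distances:
Alpha→Bravo: 281.8 km
Bravo→Charlie: 713.9 km
Charlie→Delta: 588.8 km
Delta→Echo: 1001.9 km
Echo→Foxtrot: 1035.3 km
The longest leg is Echo–Foxtrot at 1035.3 km.

Echo–Foxtrot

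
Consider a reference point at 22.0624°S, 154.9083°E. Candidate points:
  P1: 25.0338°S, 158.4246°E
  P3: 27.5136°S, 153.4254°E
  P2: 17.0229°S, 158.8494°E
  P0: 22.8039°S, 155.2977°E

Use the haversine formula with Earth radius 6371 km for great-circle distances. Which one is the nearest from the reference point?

P0

Distances from the reference point (22.0624°S, 154.9083°E):
P0: 91.7 km
P1: 487.4 km
P3: 624.3 km
P2: 696.0 km
The nearest is P0 at 91.7 km.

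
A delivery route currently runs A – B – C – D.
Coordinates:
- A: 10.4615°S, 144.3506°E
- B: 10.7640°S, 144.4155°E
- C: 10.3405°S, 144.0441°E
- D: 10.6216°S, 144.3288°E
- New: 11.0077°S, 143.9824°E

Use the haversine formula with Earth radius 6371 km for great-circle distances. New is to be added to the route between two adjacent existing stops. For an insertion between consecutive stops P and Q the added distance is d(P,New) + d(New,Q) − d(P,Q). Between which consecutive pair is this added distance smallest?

between B and C

Added distance for inserting New between each consecutive pair:
A–B: 93.0 km
B–C: 66.8 km
C–D: 87.6 km
Smallest added distance is 66.8 km, inserting between B and C.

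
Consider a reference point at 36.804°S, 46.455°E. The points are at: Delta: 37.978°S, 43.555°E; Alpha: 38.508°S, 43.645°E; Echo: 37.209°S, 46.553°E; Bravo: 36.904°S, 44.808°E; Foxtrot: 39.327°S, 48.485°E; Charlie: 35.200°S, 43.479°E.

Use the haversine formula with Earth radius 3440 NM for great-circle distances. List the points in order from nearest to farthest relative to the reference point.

Echo, Bravo, Delta, Alpha, Charlie, Foxtrot

Distances from the reference point:
Echo 37.209°S, 46.553°E: 24.8 NM
Bravo 36.904°S, 44.808°E: 79.4 NM
Delta 37.978°S, 43.555°E: 155.2 NM
Alpha 38.508°S, 43.645°E: 168.2 NM
Charlie 35.200°S, 43.479°E: 173.7 NM
Foxtrot 39.327°S, 48.485°E: 179.3 NM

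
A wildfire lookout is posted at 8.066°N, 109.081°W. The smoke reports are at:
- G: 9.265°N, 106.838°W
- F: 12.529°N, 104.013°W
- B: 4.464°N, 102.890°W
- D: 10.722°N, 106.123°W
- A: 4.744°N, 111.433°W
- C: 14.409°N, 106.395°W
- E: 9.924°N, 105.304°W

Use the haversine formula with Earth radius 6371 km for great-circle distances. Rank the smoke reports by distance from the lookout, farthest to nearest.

B, C, F, E, A, D, G

Distance from the lookout at 8.066°N, 109.081°W to each:
B 4.464°N, 102.890°W: 792.8 km
C 14.409°N, 106.395°W: 763.7 km
F 12.529°N, 104.013°W: 744.0 km
E 9.924°N, 105.304°W: 463.4 km
A 4.744°N, 111.433°W: 451.6 km
D 10.722°N, 106.123°W: 438.8 km
G 9.265°N, 106.838°W: 280.3 km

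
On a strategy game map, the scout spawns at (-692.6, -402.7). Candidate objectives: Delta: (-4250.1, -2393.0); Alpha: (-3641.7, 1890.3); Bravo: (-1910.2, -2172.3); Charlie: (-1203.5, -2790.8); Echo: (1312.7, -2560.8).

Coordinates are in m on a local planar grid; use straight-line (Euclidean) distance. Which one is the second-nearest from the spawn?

Distances from the spawn ((-692.6, -402.7)):
Bravo: 2148.0 m
Charlie: 2442.1 m
Echo: 2946.0 m
Alpha: 3735.6 m
Delta: 4076.4 m
The second-nearest is Charlie at 2442.1 m.

Charlie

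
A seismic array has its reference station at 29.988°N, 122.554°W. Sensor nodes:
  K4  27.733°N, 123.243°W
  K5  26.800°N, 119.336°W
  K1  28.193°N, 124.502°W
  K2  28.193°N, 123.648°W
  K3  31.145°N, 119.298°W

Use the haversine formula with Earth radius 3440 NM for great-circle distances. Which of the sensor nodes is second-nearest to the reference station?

K4

Distance to each, sorted:
K2: 122.1 NM
K4: 140.2 NM
K1: 148.5 NM
K3: 182.1 NM
K5: 255.9 NM
The second-nearest is K4 at 140.2 NM.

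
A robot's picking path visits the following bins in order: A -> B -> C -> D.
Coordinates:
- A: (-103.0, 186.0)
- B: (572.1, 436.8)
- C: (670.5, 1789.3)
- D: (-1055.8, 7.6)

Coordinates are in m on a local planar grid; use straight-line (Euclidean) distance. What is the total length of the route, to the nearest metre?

4557 m

Leg distances:
A→B: 720.2 m  (cumulative 720.2 m)
B→C: 1356.1 m  (cumulative 2076.3 m)
C→D: 2480.8 m  (cumulative 4557.1 m)
Total route length ≈ 4557 m.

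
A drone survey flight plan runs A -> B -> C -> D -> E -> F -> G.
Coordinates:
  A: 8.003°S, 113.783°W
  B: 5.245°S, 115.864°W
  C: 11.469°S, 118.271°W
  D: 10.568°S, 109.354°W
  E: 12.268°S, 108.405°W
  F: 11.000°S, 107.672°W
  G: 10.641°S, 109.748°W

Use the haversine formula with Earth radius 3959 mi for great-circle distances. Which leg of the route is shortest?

E–F

Leg distances:
A→B: 238.1 mi
B→C: 460.4 mi
C→D: 608.0 mi
D→E: 133.9 mi
E→F: 100.7 mi
F→G: 143.1 mi
The shortest leg is E–F at 100.7 mi.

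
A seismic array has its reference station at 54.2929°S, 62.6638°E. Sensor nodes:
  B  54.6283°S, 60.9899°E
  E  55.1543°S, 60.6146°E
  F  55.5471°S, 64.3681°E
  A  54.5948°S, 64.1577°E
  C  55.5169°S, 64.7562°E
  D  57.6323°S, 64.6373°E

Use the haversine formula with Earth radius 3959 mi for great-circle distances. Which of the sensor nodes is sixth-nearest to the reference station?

Distances from the reference station (54.2929°S, 62.6638°E):
A: 63.5 mi
B: 71.1 mi
E: 101.1 mi
F: 110.0 mi
C: 118.6 mi
D: 243.0 mi
The sixth-nearest is D at 243.0 mi.

D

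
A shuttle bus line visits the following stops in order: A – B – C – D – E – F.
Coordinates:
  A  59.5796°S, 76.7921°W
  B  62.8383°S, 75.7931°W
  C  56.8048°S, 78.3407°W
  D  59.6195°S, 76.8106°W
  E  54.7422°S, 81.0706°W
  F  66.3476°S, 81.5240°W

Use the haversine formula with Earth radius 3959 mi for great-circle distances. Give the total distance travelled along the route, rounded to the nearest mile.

Leg distances:
A→B: 227.6 mi  (cumulative 227.6 mi)
B→C: 426.1 mi  (cumulative 653.7 mi)
C→D: 202.3 mi  (cumulative 856.0 mi)
D→E: 372.7 mi  (cumulative 1228.7 mi)
E→F: 802.0 mi  (cumulative 2030.7 mi)
Total route length ≈ 2031 mi.

2031 mi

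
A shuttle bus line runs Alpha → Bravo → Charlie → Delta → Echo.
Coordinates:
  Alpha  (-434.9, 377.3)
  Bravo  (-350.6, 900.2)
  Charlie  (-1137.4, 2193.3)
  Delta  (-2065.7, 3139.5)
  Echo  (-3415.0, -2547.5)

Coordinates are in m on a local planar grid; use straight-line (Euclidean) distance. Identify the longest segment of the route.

Delta–Echo

Leg distances:
Alpha→Bravo: 529.7 m
Bravo→Charlie: 1513.7 m
Charlie→Delta: 1325.5 m
Delta→Echo: 5844.9 m
The longest leg is Delta–Echo at 5844.9 m.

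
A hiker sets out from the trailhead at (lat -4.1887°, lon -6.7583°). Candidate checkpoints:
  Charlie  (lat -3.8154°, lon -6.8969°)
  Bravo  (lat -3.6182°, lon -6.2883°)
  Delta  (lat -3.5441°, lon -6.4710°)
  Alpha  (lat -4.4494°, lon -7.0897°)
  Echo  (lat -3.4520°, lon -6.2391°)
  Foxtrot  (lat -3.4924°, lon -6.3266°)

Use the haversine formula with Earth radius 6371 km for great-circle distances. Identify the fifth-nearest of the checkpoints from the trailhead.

Foxtrot

Distance to each, sorted:
Charlie: 44.3 km
Alpha: 46.8 km
Delta: 78.4 km
Bravo: 82.1 km
Foxtrot: 91.0 km
Echo: 100.1 km
The fifth-nearest is Foxtrot at 91.0 km.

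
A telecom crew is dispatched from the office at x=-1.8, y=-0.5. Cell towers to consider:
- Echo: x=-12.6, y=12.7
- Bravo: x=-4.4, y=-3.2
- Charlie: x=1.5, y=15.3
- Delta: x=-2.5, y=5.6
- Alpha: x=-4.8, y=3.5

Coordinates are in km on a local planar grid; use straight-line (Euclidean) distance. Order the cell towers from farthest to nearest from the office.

Echo, Charlie, Delta, Alpha, Bravo

Computing each straight-line distance from x=-1.8, y=-0.5:
Echo x=-12.6, y=12.7: 17.1 km
Charlie x=1.5, y=15.3: 16.1 km
Delta x=-2.5, y=5.6: 6.1 km
Alpha x=-4.8, y=3.5: 5.0 km
Bravo x=-4.4, y=-3.2: 3.7 km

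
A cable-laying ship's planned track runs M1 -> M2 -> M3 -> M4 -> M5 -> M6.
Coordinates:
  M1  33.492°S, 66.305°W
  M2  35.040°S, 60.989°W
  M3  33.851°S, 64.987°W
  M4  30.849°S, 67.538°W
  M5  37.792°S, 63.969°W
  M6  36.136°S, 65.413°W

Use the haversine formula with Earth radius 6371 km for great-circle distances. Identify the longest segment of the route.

Leg distances:
M1→M2: 517.9 km
M2→M3: 389.7 km
M3→M4: 410.9 km
M4→M5: 838.5 km
M5→M6: 224.4 km
The longest leg is M4–M5 at 838.5 km.

M4–M5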